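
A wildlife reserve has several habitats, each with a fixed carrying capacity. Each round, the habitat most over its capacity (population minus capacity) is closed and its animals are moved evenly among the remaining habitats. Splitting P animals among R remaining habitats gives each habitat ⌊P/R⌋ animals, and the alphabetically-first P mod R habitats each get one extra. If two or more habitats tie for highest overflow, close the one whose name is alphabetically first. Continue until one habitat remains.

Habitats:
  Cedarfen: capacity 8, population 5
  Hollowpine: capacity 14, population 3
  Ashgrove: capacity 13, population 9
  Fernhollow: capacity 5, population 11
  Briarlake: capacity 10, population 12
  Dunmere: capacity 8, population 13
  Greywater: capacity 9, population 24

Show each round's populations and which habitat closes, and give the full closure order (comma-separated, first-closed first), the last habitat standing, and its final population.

Closure order: Greywater, Fernhollow, Dunmere, Briarlake, Cedarfen, Ashgrove
Last habitat: Hollowpine with 77 animals

Round 1: Ashgrove=9 Briarlake=12 Cedarfen=5 Dunmere=13 Fernhollow=11 Greywater=24 Hollowpine=3 → close Greywater (overflow 15)
  24÷6 = 4 each, +1 to first 0
Round 2: Ashgrove=13 Briarlake=16 Cedarfen=9 Dunmere=17 Fernhollow=15 Hollowpine=7 → close Fernhollow (overflow 10)
  15÷5 = 3 each, +1 to first 0
Round 3: Ashgrove=16 Briarlake=19 Cedarfen=12 Dunmere=20 Hollowpine=10 → close Dunmere (overflow 12)
  20÷4 = 5 each, +1 to first 0
Round 4: Ashgrove=21 Briarlake=24 Cedarfen=17 Hollowpine=15 → close Briarlake (overflow 14)
  24÷3 = 8 each, +1 to first 0
Round 5: Ashgrove=29 Cedarfen=25 Hollowpine=23 → close Cedarfen (overflow 17)
  25÷2 = 12 each, +1 to first 1
Round 6: Ashgrove=42 Hollowpine=35 → close Ashgrove (overflow 29)
  42÷1 = 42 each, +1 to first 0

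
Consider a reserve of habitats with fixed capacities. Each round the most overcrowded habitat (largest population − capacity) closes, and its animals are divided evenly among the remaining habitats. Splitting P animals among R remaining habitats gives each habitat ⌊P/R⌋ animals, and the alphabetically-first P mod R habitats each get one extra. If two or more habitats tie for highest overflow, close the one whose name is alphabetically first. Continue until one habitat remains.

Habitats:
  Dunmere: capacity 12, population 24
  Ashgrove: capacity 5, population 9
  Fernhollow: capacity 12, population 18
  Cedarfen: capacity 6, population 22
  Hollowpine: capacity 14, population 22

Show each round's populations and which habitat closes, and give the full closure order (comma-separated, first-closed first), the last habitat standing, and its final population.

Round 1: Ashgrove=9 Cedarfen=22 Dunmere=24 Fernhollow=18 Hollowpine=22 → close Cedarfen (overflow 16)
  22÷4 = 5 each, +1 to first 2
Round 2: Ashgrove=15 Dunmere=30 Fernhollow=23 Hollowpine=27 → close Dunmere (overflow 18)
  30÷3 = 10 each, +1 to first 0
Round 3: Ashgrove=25 Fernhollow=33 Hollowpine=37 → close Hollowpine (overflow 23)
  37÷2 = 18 each, +1 to first 1
Round 4: Ashgrove=44 Fernhollow=51 → close Ashgrove (overflow 39)
  44÷1 = 44 each, +1 to first 0

Closure order: Cedarfen, Dunmere, Hollowpine, Ashgrove
Last habitat: Fernhollow with 95 animals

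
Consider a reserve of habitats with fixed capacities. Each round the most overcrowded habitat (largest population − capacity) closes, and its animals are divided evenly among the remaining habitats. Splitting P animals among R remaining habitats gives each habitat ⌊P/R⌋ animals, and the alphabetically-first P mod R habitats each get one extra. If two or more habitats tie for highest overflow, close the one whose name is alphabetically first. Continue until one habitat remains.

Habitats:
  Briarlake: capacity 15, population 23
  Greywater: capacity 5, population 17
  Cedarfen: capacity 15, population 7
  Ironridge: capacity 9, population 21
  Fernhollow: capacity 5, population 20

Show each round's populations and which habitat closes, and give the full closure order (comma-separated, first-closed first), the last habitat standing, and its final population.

Round 1: Briarlake=23 Cedarfen=7 Fernhollow=20 Greywater=17 Ironridge=21 → close Fernhollow (overflow 15)
  20÷4 = 5 each, +1 to first 0
Round 2: Briarlake=28 Cedarfen=12 Greywater=22 Ironridge=26 → close Greywater (overflow 17)
  22÷3 = 7 each, +1 to first 1
Round 3: Briarlake=36 Cedarfen=19 Ironridge=33 → close Ironridge (overflow 24)
  33÷2 = 16 each, +1 to first 1
Round 4: Briarlake=53 Cedarfen=35 → close Briarlake (overflow 38)
  53÷1 = 53 each, +1 to first 0

Closure order: Fernhollow, Greywater, Ironridge, Briarlake
Last habitat: Cedarfen with 88 animals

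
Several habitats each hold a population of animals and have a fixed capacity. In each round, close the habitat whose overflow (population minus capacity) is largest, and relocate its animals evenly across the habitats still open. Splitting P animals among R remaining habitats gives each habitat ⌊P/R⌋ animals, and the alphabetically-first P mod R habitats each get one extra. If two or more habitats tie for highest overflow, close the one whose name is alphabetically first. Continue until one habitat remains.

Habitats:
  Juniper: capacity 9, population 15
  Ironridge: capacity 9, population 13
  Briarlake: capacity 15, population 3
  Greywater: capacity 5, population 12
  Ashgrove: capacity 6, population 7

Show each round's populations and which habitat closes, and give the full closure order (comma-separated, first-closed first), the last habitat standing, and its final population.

Closure order: Greywater, Juniper, Ironridge, Ashgrove
Last habitat: Briarlake with 50 animals

Round 1: Ashgrove=7 Briarlake=3 Greywater=12 Ironridge=13 Juniper=15 → close Greywater (overflow 7)
  12÷4 = 3 each, +1 to first 0
Round 2: Ashgrove=10 Briarlake=6 Ironridge=16 Juniper=18 → close Juniper (overflow 9)
  18÷3 = 6 each, +1 to first 0
Round 3: Ashgrove=16 Briarlake=12 Ironridge=22 → close Ironridge (overflow 13)
  22÷2 = 11 each, +1 to first 0
Round 4: Ashgrove=27 Briarlake=23 → close Ashgrove (overflow 21)
  27÷1 = 27 each, +1 to first 0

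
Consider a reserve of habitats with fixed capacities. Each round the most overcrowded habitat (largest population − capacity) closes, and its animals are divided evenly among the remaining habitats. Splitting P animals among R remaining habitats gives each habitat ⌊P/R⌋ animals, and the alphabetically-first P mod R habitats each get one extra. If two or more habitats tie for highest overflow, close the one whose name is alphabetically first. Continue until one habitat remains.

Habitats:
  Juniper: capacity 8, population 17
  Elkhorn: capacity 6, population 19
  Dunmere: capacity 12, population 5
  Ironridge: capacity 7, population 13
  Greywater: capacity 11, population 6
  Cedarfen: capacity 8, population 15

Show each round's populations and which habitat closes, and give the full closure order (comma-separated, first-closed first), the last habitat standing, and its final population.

Closure order: Elkhorn, Juniper, Cedarfen, Ironridge, Greywater
Last habitat: Dunmere with 75 animals

Round 1: Cedarfen=15 Dunmere=5 Elkhorn=19 Greywater=6 Ironridge=13 Juniper=17 → close Elkhorn (overflow 13)
  19÷5 = 3 each, +1 to first 4
Round 2: Cedarfen=19 Dunmere=9 Greywater=10 Ironridge=17 Juniper=20 → close Juniper (overflow 12)
  20÷4 = 5 each, +1 to first 0
Round 3: Cedarfen=24 Dunmere=14 Greywater=15 Ironridge=22 → close Cedarfen (overflow 16)
  24÷3 = 8 each, +1 to first 0
Round 4: Dunmere=22 Greywater=23 Ironridge=30 → close Ironridge (overflow 23)
  30÷2 = 15 each, +1 to first 0
Round 5: Dunmere=37 Greywater=38 → close Greywater (overflow 27)
  38÷1 = 38 each, +1 to first 0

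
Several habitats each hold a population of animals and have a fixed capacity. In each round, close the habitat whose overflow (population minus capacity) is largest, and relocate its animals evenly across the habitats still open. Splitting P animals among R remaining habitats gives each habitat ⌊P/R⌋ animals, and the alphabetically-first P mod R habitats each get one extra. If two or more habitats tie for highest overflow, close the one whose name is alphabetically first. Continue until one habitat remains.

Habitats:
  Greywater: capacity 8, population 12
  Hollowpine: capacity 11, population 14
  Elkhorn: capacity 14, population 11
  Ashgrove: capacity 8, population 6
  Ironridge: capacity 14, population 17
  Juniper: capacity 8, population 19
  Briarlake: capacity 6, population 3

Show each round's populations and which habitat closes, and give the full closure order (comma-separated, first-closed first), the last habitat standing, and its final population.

Closure order: Juniper, Greywater, Hollowpine, Ironridge, Ashgrove, Briarlake
Last habitat: Elkhorn with 82 animals

Round 1: Ashgrove=6 Briarlake=3 Elkhorn=11 Greywater=12 Hollowpine=14 Ironridge=17 Juniper=19 → close Juniper (overflow 11)
  19÷6 = 3 each, +1 to first 1
Round 2: Ashgrove=10 Briarlake=6 Elkhorn=14 Greywater=15 Hollowpine=17 Ironridge=20 → close Greywater (overflow 7)
  15÷5 = 3 each, +1 to first 0
Round 3: Ashgrove=13 Briarlake=9 Elkhorn=17 Hollowpine=20 Ironridge=23 → close Hollowpine (overflow 9)
  20÷4 = 5 each, +1 to first 0
Round 4: Ashgrove=18 Briarlake=14 Elkhorn=22 Ironridge=28 → close Ironridge (overflow 14)
  28÷3 = 9 each, +1 to first 1
Round 5: Ashgrove=28 Briarlake=23 Elkhorn=31 → close Ashgrove (overflow 20)
  28÷2 = 14 each, +1 to first 0
Round 6: Briarlake=37 Elkhorn=45 → close Briarlake (overflow 31)
  37÷1 = 37 each, +1 to first 0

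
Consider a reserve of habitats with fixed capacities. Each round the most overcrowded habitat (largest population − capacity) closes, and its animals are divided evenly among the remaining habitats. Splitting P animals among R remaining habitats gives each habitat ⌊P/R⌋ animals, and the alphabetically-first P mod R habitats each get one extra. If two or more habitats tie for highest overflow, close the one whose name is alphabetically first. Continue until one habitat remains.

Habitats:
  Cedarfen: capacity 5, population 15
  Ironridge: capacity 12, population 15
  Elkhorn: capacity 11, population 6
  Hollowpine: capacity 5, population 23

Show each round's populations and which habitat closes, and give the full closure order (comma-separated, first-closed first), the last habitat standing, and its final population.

Closure order: Hollowpine, Cedarfen, Ironridge
Last habitat: Elkhorn with 59 animals

Round 1: Cedarfen=15 Elkhorn=6 Hollowpine=23 Ironridge=15 → close Hollowpine (overflow 18)
  23÷3 = 7 each, +1 to first 2
Round 2: Cedarfen=23 Elkhorn=14 Ironridge=22 → close Cedarfen (overflow 18)
  23÷2 = 11 each, +1 to first 1
Round 3: Elkhorn=26 Ironridge=33 → close Ironridge (overflow 21)
  33÷1 = 33 each, +1 to first 0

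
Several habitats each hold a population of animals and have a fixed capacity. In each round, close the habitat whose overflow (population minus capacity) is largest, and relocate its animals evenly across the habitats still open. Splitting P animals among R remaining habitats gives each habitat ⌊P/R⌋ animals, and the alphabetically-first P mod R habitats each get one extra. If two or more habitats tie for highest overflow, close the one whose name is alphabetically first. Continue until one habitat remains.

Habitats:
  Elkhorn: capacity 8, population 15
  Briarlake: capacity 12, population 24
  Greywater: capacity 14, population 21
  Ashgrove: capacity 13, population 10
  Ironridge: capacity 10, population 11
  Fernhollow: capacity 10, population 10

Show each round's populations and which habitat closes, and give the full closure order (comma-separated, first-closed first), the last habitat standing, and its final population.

Round 1: Ashgrove=10 Briarlake=24 Elkhorn=15 Fernhollow=10 Greywater=21 Ironridge=11 → close Briarlake (overflow 12)
  24÷5 = 4 each, +1 to first 4
Round 2: Ashgrove=15 Elkhorn=20 Fernhollow=15 Greywater=26 Ironridge=15 → close Elkhorn (overflow 12)
  20÷4 = 5 each, +1 to first 0
Round 3: Ashgrove=20 Fernhollow=20 Greywater=31 Ironridge=20 → close Greywater (overflow 17)
  31÷3 = 10 each, +1 to first 1
Round 4: Ashgrove=31 Fernhollow=30 Ironridge=30 → close Fernhollow (overflow 20)
  30÷2 = 15 each, +1 to first 0
Round 5: Ashgrove=46 Ironridge=45 → close Ironridge (overflow 35)
  45÷1 = 45 each, +1 to first 0

Closure order: Briarlake, Elkhorn, Greywater, Fernhollow, Ironridge
Last habitat: Ashgrove with 91 animals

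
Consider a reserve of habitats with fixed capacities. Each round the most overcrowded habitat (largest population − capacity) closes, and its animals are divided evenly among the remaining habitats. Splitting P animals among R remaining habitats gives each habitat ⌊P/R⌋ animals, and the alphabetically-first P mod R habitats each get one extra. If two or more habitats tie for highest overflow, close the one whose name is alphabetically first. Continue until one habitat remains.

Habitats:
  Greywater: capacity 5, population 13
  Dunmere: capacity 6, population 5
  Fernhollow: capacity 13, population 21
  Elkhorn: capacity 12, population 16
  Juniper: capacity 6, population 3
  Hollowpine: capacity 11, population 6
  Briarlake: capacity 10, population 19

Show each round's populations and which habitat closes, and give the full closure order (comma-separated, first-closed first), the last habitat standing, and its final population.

Closure order: Briarlake, Fernhollow, Greywater, Elkhorn, Dunmere, Hollowpine
Last habitat: Juniper with 83 animals

Round 1: Briarlake=19 Dunmere=5 Elkhorn=16 Fernhollow=21 Greywater=13 Hollowpine=6 Juniper=3 → close Briarlake (overflow 9)
  19÷6 = 3 each, +1 to first 1
Round 2: Dunmere=9 Elkhorn=19 Fernhollow=24 Greywater=16 Hollowpine=9 Juniper=6 → close Fernhollow (overflow 11)
  24÷5 = 4 each, +1 to first 4
Round 3: Dunmere=14 Elkhorn=24 Greywater=21 Hollowpine=14 Juniper=10 → close Greywater (overflow 16)
  21÷4 = 5 each, +1 to first 1
Round 4: Dunmere=20 Elkhorn=29 Hollowpine=19 Juniper=15 → close Elkhorn (overflow 17)
  29÷3 = 9 each, +1 to first 2
Round 5: Dunmere=30 Hollowpine=29 Juniper=24 → close Dunmere (overflow 24)
  30÷2 = 15 each, +1 to first 0
Round 6: Hollowpine=44 Juniper=39 → close Hollowpine (overflow 33)
  44÷1 = 44 each, +1 to first 0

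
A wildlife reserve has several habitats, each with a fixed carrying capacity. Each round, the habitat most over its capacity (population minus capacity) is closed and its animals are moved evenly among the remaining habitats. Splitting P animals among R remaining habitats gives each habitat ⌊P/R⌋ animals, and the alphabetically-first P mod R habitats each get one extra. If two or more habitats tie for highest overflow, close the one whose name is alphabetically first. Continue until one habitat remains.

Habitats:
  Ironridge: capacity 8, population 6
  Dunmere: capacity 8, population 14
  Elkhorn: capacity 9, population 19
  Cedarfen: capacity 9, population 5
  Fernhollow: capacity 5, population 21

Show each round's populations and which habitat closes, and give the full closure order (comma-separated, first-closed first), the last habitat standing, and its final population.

Round 1: Cedarfen=5 Dunmere=14 Elkhorn=19 Fernhollow=21 Ironridge=6 → close Fernhollow (overflow 16)
  21÷4 = 5 each, +1 to first 1
Round 2: Cedarfen=11 Dunmere=19 Elkhorn=24 Ironridge=11 → close Elkhorn (overflow 15)
  24÷3 = 8 each, +1 to first 0
Round 3: Cedarfen=19 Dunmere=27 Ironridge=19 → close Dunmere (overflow 19)
  27÷2 = 13 each, +1 to first 1
Round 4: Cedarfen=33 Ironridge=32 → close Cedarfen (overflow 24)
  33÷1 = 33 each, +1 to first 0

Closure order: Fernhollow, Elkhorn, Dunmere, Cedarfen
Last habitat: Ironridge with 65 animals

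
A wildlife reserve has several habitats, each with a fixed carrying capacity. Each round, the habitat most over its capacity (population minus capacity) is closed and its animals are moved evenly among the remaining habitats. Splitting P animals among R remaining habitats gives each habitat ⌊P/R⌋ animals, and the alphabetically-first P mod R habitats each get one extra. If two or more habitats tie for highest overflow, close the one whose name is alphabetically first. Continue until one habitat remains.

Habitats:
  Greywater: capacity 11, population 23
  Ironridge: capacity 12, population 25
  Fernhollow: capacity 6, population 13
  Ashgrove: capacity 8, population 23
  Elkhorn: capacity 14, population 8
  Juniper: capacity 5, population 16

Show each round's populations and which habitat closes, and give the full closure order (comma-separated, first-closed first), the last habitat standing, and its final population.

Round 1: Ashgrove=23 Elkhorn=8 Fernhollow=13 Greywater=23 Ironridge=25 Juniper=16 → close Ashgrove (overflow 15)
  23÷5 = 4 each, +1 to first 3
Round 2: Elkhorn=13 Fernhollow=18 Greywater=28 Ironridge=29 Juniper=20 → close Greywater (overflow 17)
  28÷4 = 7 each, +1 to first 0
Round 3: Elkhorn=20 Fernhollow=25 Ironridge=36 Juniper=27 → close Ironridge (overflow 24)
  36÷3 = 12 each, +1 to first 0
Round 4: Elkhorn=32 Fernhollow=37 Juniper=39 → close Juniper (overflow 34)
  39÷2 = 19 each, +1 to first 1
Round 5: Elkhorn=52 Fernhollow=56 → close Fernhollow (overflow 50)
  56÷1 = 56 each, +1 to first 0

Closure order: Ashgrove, Greywater, Ironridge, Juniper, Fernhollow
Last habitat: Elkhorn with 108 animals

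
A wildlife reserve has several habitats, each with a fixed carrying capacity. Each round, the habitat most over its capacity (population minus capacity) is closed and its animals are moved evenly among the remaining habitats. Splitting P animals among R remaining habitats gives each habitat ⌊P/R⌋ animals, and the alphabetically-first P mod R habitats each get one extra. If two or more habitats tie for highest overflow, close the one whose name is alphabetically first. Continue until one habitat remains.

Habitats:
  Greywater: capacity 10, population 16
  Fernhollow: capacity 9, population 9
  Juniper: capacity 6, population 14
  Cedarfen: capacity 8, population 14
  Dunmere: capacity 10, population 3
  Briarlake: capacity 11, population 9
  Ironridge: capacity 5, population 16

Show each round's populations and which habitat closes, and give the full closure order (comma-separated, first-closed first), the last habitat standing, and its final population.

Round 1: Briarlake=9 Cedarfen=14 Dunmere=3 Fernhollow=9 Greywater=16 Ironridge=16 Juniper=14 → close Ironridge (overflow 11)
  16÷6 = 2 each, +1 to first 4
Round 2: Briarlake=12 Cedarfen=17 Dunmere=6 Fernhollow=12 Greywater=18 Juniper=16 → close Juniper (overflow 10)
  16÷5 = 3 each, +1 to first 1
Round 3: Briarlake=16 Cedarfen=20 Dunmere=9 Fernhollow=15 Greywater=21 → close Cedarfen (overflow 12)
  20÷4 = 5 each, +1 to first 0
Round 4: Briarlake=21 Dunmere=14 Fernhollow=20 Greywater=26 → close Greywater (overflow 16)
  26÷3 = 8 each, +1 to first 2
Round 5: Briarlake=30 Dunmere=23 Fernhollow=28 → close Briarlake (overflow 19)
  30÷2 = 15 each, +1 to first 0
Round 6: Dunmere=38 Fernhollow=43 → close Fernhollow (overflow 34)
  43÷1 = 43 each, +1 to first 0

Closure order: Ironridge, Juniper, Cedarfen, Greywater, Briarlake, Fernhollow
Last habitat: Dunmere with 81 animals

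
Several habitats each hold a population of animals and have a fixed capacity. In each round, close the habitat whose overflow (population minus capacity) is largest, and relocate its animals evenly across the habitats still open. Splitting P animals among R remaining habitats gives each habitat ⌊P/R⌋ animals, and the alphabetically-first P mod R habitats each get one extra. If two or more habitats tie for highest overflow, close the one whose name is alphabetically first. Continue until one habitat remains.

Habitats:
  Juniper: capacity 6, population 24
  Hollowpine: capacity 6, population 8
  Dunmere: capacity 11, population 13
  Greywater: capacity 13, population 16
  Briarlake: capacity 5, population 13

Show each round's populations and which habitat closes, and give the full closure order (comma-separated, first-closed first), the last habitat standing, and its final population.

Round 1: Briarlake=13 Dunmere=13 Greywater=16 Hollowpine=8 Juniper=24 → close Juniper (overflow 18)
  24÷4 = 6 each, +1 to first 0
Round 2: Briarlake=19 Dunmere=19 Greywater=22 Hollowpine=14 → close Briarlake (overflow 14)
  19÷3 = 6 each, +1 to first 1
Round 3: Dunmere=26 Greywater=28 Hollowpine=20 → close Dunmere (overflow 15)
  26÷2 = 13 each, +1 to first 0
Round 4: Greywater=41 Hollowpine=33 → close Greywater (overflow 28)
  41÷1 = 41 each, +1 to first 0

Closure order: Juniper, Briarlake, Dunmere, Greywater
Last habitat: Hollowpine with 74 animals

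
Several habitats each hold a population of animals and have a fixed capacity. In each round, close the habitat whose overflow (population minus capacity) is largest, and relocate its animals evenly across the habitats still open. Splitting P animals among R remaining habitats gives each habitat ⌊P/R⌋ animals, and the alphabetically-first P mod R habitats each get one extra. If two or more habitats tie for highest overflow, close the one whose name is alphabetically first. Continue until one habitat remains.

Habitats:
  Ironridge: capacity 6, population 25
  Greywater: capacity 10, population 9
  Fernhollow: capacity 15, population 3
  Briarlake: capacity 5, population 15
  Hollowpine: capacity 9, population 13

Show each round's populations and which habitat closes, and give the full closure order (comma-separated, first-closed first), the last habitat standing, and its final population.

Round 1: Briarlake=15 Fernhollow=3 Greywater=9 Hollowpine=13 Ironridge=25 → close Ironridge (overflow 19)
  25÷4 = 6 each, +1 to first 1
Round 2: Briarlake=22 Fernhollow=9 Greywater=15 Hollowpine=19 → close Briarlake (overflow 17)
  22÷3 = 7 each, +1 to first 1
Round 3: Fernhollow=17 Greywater=22 Hollowpine=26 → close Hollowpine (overflow 17)
  26÷2 = 13 each, +1 to first 0
Round 4: Fernhollow=30 Greywater=35 → close Greywater (overflow 25)
  35÷1 = 35 each, +1 to first 0

Closure order: Ironridge, Briarlake, Hollowpine, Greywater
Last habitat: Fernhollow with 65 animals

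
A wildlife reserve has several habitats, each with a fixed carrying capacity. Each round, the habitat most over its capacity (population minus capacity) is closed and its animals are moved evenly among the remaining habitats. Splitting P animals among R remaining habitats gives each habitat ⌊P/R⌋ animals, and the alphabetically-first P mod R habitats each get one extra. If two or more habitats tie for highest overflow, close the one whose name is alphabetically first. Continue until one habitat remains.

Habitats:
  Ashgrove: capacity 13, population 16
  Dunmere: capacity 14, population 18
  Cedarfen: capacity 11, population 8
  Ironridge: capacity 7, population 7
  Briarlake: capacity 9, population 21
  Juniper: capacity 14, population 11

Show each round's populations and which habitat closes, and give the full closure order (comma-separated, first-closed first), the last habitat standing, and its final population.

Round 1: Ashgrove=16 Briarlake=21 Cedarfen=8 Dunmere=18 Ironridge=7 Juniper=11 → close Briarlake (overflow 12)
  21÷5 = 4 each, +1 to first 1
Round 2: Ashgrove=21 Cedarfen=12 Dunmere=22 Ironridge=11 Juniper=15 → close Ashgrove (overflow 8)
  21÷4 = 5 each, +1 to first 1
Round 3: Cedarfen=18 Dunmere=27 Ironridge=16 Juniper=20 → close Dunmere (overflow 13)
  27÷3 = 9 each, +1 to first 0
Round 4: Cedarfen=27 Ironridge=25 Juniper=29 → close Ironridge (overflow 18)
  25÷2 = 12 each, +1 to first 1
Round 5: Cedarfen=40 Juniper=41 → close Cedarfen (overflow 29)
  40÷1 = 40 each, +1 to first 0

Closure order: Briarlake, Ashgrove, Dunmere, Ironridge, Cedarfen
Last habitat: Juniper with 81 animals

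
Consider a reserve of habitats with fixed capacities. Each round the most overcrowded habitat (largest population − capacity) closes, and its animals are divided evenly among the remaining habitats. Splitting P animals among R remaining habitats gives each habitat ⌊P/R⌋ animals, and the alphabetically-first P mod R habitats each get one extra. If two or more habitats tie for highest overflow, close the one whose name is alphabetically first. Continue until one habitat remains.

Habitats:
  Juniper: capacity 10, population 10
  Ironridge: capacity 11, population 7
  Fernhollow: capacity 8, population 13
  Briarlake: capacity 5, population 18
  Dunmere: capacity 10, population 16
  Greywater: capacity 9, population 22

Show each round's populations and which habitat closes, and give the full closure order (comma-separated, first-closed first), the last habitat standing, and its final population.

Closure order: Briarlake, Greywater, Dunmere, Fernhollow, Juniper
Last habitat: Ironridge with 86 animals

Round 1: Briarlake=18 Dunmere=16 Fernhollow=13 Greywater=22 Ironridge=7 Juniper=10 → close Briarlake (overflow 13)
  18÷5 = 3 each, +1 to first 3
Round 2: Dunmere=20 Fernhollow=17 Greywater=26 Ironridge=10 Juniper=13 → close Greywater (overflow 17)
  26÷4 = 6 each, +1 to first 2
Round 3: Dunmere=27 Fernhollow=24 Ironridge=16 Juniper=19 → close Dunmere (overflow 17)
  27÷3 = 9 each, +1 to first 0
Round 4: Fernhollow=33 Ironridge=25 Juniper=28 → close Fernhollow (overflow 25)
  33÷2 = 16 each, +1 to first 1
Round 5: Ironridge=42 Juniper=44 → close Juniper (overflow 34)
  44÷1 = 44 each, +1 to first 0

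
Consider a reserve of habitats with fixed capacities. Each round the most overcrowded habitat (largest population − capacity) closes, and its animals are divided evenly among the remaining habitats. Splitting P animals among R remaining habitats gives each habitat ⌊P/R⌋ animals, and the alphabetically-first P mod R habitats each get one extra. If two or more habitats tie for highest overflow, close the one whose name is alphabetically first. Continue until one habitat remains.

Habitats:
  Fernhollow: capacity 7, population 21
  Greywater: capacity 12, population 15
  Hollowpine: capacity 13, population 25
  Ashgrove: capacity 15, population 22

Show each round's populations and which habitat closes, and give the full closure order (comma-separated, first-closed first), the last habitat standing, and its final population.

Closure order: Fernhollow, Hollowpine, Ashgrove
Last habitat: Greywater with 83 animals

Round 1: Ashgrove=22 Fernhollow=21 Greywater=15 Hollowpine=25 → close Fernhollow (overflow 14)
  21÷3 = 7 each, +1 to first 0
Round 2: Ashgrove=29 Greywater=22 Hollowpine=32 → close Hollowpine (overflow 19)
  32÷2 = 16 each, +1 to first 0
Round 3: Ashgrove=45 Greywater=38 → close Ashgrove (overflow 30)
  45÷1 = 45 each, +1 to first 0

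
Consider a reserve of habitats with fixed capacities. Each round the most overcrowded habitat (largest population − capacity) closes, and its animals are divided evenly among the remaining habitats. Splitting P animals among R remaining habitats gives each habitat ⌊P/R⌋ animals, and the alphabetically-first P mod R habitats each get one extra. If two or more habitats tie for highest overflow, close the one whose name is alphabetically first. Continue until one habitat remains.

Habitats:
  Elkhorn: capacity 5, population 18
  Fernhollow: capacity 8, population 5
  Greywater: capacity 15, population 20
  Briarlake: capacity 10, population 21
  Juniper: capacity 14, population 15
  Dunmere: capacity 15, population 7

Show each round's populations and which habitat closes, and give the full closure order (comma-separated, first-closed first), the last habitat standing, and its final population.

Round 1: Briarlake=21 Dunmere=7 Elkhorn=18 Fernhollow=5 Greywater=20 Juniper=15 → close Elkhorn (overflow 13)
  18÷5 = 3 each, +1 to first 3
Round 2: Briarlake=25 Dunmere=11 Fernhollow=9 Greywater=23 Juniper=18 → close Briarlake (overflow 15)
  25÷4 = 6 each, +1 to first 1
Round 3: Dunmere=18 Fernhollow=15 Greywater=29 Juniper=24 → close Greywater (overflow 14)
  29÷3 = 9 each, +1 to first 2
Round 4: Dunmere=28 Fernhollow=25 Juniper=33 → close Juniper (overflow 19)
  33÷2 = 16 each, +1 to first 1
Round 5: Dunmere=45 Fernhollow=41 → close Fernhollow (overflow 33)
  41÷1 = 41 each, +1 to first 0

Closure order: Elkhorn, Briarlake, Greywater, Juniper, Fernhollow
Last habitat: Dunmere with 86 animals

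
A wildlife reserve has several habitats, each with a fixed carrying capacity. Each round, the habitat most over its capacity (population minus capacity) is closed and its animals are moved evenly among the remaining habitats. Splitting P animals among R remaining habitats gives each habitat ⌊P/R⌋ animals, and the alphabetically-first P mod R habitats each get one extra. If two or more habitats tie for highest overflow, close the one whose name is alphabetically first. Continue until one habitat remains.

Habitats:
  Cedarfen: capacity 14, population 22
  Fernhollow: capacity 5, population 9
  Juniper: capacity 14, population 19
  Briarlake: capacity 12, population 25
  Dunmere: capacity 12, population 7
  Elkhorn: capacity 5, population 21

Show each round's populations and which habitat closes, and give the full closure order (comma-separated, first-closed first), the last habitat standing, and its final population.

Closure order: Elkhorn, Briarlake, Cedarfen, Juniper, Fernhollow
Last habitat: Dunmere with 103 animals

Round 1: Briarlake=25 Cedarfen=22 Dunmere=7 Elkhorn=21 Fernhollow=9 Juniper=19 → close Elkhorn (overflow 16)
  21÷5 = 4 each, +1 to first 1
Round 2: Briarlake=30 Cedarfen=26 Dunmere=11 Fernhollow=13 Juniper=23 → close Briarlake (overflow 18)
  30÷4 = 7 each, +1 to first 2
Round 3: Cedarfen=34 Dunmere=19 Fernhollow=20 Juniper=30 → close Cedarfen (overflow 20)
  34÷3 = 11 each, +1 to first 1
Round 4: Dunmere=31 Fernhollow=31 Juniper=41 → close Juniper (overflow 27)
  41÷2 = 20 each, +1 to first 1
Round 5: Dunmere=52 Fernhollow=51 → close Fernhollow (overflow 46)
  51÷1 = 51 each, +1 to first 0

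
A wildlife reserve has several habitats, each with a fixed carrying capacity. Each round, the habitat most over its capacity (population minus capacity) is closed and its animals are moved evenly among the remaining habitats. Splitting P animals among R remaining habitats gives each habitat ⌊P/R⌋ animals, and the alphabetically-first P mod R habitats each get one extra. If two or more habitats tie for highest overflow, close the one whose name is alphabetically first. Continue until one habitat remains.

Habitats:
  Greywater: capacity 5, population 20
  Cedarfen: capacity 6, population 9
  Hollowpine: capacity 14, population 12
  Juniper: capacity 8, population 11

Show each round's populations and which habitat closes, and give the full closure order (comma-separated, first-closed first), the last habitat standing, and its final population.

Round 1: Cedarfen=9 Greywater=20 Hollowpine=12 Juniper=11 → close Greywater (overflow 15)
  20÷3 = 6 each, +1 to first 2
Round 2: Cedarfen=16 Hollowpine=19 Juniper=17 → close Cedarfen (overflow 10)
  16÷2 = 8 each, +1 to first 0
Round 3: Hollowpine=27 Juniper=25 → close Juniper (overflow 17)
  25÷1 = 25 each, +1 to first 0

Closure order: Greywater, Cedarfen, Juniper
Last habitat: Hollowpine with 52 animals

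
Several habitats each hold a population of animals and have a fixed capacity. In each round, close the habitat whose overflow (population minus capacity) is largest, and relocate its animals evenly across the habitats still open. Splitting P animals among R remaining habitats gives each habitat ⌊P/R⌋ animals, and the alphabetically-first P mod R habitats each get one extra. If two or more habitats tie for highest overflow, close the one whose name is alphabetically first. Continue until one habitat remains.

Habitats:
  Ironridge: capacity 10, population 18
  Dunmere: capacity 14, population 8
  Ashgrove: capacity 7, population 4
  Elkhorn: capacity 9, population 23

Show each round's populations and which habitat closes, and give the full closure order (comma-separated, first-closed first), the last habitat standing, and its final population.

Closure order: Elkhorn, Ironridge, Ashgrove
Last habitat: Dunmere with 53 animals

Round 1: Ashgrove=4 Dunmere=8 Elkhorn=23 Ironridge=18 → close Elkhorn (overflow 14)
  23÷3 = 7 each, +1 to first 2
Round 2: Ashgrove=12 Dunmere=16 Ironridge=25 → close Ironridge (overflow 15)
  25÷2 = 12 each, +1 to first 1
Round 3: Ashgrove=25 Dunmere=28 → close Ashgrove (overflow 18)
  25÷1 = 25 each, +1 to first 0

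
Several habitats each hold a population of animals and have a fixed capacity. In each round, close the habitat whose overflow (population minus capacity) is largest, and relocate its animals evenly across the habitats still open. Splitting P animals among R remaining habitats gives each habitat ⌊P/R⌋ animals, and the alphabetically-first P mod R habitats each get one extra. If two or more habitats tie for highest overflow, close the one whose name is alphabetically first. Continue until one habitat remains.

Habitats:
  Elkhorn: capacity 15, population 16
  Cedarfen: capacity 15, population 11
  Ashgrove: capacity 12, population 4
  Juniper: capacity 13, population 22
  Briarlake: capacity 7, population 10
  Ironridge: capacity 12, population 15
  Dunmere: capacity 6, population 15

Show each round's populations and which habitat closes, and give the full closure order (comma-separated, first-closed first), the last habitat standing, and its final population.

Closure order: Dunmere, Juniper, Briarlake, Ironridge, Elkhorn, Cedarfen
Last habitat: Ashgrove with 93 animals

Round 1: Ashgrove=4 Briarlake=10 Cedarfen=11 Dunmere=15 Elkhorn=16 Ironridge=15 Juniper=22 → close Dunmere (overflow 9)
  15÷6 = 2 each, +1 to first 3
Round 2: Ashgrove=7 Briarlake=13 Cedarfen=14 Elkhorn=18 Ironridge=17 Juniper=24 → close Juniper (overflow 11)
  24÷5 = 4 each, +1 to first 4
Round 3: Ashgrove=12 Briarlake=18 Cedarfen=19 Elkhorn=23 Ironridge=21 → close Briarlake (overflow 11)
  18÷4 = 4 each, +1 to first 2
Round 4: Ashgrove=17 Cedarfen=24 Elkhorn=27 Ironridge=25 → close Ironridge (overflow 13)
  25÷3 = 8 each, +1 to first 1
Round 5: Ashgrove=26 Cedarfen=32 Elkhorn=35 → close Elkhorn (overflow 20)
  35÷2 = 17 each, +1 to first 1
Round 6: Ashgrove=44 Cedarfen=49 → close Cedarfen (overflow 34)
  49÷1 = 49 each, +1 to first 0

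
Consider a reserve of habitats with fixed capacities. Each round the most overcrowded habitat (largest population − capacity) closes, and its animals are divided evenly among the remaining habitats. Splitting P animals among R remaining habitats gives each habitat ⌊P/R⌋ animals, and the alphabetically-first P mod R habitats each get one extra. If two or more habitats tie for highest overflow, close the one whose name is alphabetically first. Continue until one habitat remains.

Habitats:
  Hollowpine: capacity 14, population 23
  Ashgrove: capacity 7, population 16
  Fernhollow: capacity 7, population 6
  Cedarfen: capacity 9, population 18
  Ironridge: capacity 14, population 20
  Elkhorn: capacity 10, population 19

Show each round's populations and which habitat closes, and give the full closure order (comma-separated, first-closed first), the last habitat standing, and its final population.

Round 1: Ashgrove=16 Cedarfen=18 Elkhorn=19 Fernhollow=6 Hollowpine=23 Ironridge=20 → close Ashgrove (overflow 9)
  16÷5 = 3 each, +1 to first 1
Round 2: Cedarfen=22 Elkhorn=22 Fernhollow=9 Hollowpine=26 Ironridge=23 → close Cedarfen (overflow 13)
  22÷4 = 5 each, +1 to first 2
Round 3: Elkhorn=28 Fernhollow=15 Hollowpine=31 Ironridge=28 → close Elkhorn (overflow 18)
  28÷3 = 9 each, +1 to first 1
Round 4: Fernhollow=25 Hollowpine=40 Ironridge=37 → close Hollowpine (overflow 26)
  40÷2 = 20 each, +1 to first 0
Round 5: Fernhollow=45 Ironridge=57 → close Ironridge (overflow 43)
  57÷1 = 57 each, +1 to first 0

Closure order: Ashgrove, Cedarfen, Elkhorn, Hollowpine, Ironridge
Last habitat: Fernhollow with 102 animals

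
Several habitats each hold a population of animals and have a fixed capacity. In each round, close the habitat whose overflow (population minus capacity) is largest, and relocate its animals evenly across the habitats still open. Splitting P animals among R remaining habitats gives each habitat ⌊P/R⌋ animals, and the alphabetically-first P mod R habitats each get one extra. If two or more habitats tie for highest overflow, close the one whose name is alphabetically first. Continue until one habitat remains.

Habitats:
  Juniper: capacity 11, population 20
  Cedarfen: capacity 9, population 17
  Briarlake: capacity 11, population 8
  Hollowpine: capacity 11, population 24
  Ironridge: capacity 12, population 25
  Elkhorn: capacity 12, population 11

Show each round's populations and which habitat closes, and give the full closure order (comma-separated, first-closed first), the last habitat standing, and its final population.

Closure order: Hollowpine, Ironridge, Cedarfen, Juniper, Briarlake
Last habitat: Elkhorn with 105 animals

Round 1: Briarlake=8 Cedarfen=17 Elkhorn=11 Hollowpine=24 Ironridge=25 Juniper=20 → close Hollowpine (overflow 13)
  24÷5 = 4 each, +1 to first 4
Round 2: Briarlake=13 Cedarfen=22 Elkhorn=16 Ironridge=30 Juniper=24 → close Ironridge (overflow 18)
  30÷4 = 7 each, +1 to first 2
Round 3: Briarlake=21 Cedarfen=30 Elkhorn=23 Juniper=31 → close Cedarfen (overflow 21)
  30÷3 = 10 each, +1 to first 0
Round 4: Briarlake=31 Elkhorn=33 Juniper=41 → close Juniper (overflow 30)
  41÷2 = 20 each, +1 to first 1
Round 5: Briarlake=52 Elkhorn=53 → close Briarlake (overflow 41)
  52÷1 = 52 each, +1 to first 0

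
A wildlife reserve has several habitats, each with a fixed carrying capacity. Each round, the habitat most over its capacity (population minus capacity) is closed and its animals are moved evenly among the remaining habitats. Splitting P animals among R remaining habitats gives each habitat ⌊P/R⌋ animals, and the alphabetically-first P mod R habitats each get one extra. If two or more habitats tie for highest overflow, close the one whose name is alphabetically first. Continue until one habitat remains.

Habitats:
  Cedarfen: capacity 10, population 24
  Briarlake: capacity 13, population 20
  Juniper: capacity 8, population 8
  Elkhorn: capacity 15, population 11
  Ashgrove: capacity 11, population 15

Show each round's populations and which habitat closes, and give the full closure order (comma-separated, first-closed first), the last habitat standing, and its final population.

Closure order: Cedarfen, Briarlake, Ashgrove, Juniper
Last habitat: Elkhorn with 78 animals

Round 1: Ashgrove=15 Briarlake=20 Cedarfen=24 Elkhorn=11 Juniper=8 → close Cedarfen (overflow 14)
  24÷4 = 6 each, +1 to first 0
Round 2: Ashgrove=21 Briarlake=26 Elkhorn=17 Juniper=14 → close Briarlake (overflow 13)
  26÷3 = 8 each, +1 to first 2
Round 3: Ashgrove=30 Elkhorn=26 Juniper=22 → close Ashgrove (overflow 19)
  30÷2 = 15 each, +1 to first 0
Round 4: Elkhorn=41 Juniper=37 → close Juniper (overflow 29)
  37÷1 = 37 each, +1 to first 0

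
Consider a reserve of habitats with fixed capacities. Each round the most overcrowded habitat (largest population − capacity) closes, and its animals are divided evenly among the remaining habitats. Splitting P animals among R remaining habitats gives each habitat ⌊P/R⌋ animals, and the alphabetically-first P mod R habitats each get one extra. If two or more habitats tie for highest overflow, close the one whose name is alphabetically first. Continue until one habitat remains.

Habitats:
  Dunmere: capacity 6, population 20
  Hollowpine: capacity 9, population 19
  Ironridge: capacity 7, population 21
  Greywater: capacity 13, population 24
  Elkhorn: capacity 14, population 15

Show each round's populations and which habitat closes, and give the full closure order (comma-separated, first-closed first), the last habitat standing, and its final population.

Round 1: Dunmere=20 Elkhorn=15 Greywater=24 Hollowpine=19 Ironridge=21 → close Dunmere (overflow 14)
  20÷4 = 5 each, +1 to first 0
Round 2: Elkhorn=20 Greywater=29 Hollowpine=24 Ironridge=26 → close Ironridge (overflow 19)
  26÷3 = 8 each, +1 to first 2
Round 3: Elkhorn=29 Greywater=38 Hollowpine=32 → close Greywater (overflow 25)
  38÷2 = 19 each, +1 to first 0
Round 4: Elkhorn=48 Hollowpine=51 → close Hollowpine (overflow 42)
  51÷1 = 51 each, +1 to first 0

Closure order: Dunmere, Ironridge, Greywater, Hollowpine
Last habitat: Elkhorn with 99 animals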